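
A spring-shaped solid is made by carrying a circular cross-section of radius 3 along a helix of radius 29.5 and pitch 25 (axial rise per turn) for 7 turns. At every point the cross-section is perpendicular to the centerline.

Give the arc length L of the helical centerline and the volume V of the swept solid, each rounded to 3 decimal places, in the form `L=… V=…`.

L=1309.226 V=37017.502

2πR = 2π·29.5 = 185.353967
per-turn = √(185.353967² + 25²) = √(34356.0929 + 625) = √34981.0929 = 187.032331
L = 7 × 187.032331 = 1309.226319
V = π·3² × L = 28.274334 × 1309.226319 = 37017.502057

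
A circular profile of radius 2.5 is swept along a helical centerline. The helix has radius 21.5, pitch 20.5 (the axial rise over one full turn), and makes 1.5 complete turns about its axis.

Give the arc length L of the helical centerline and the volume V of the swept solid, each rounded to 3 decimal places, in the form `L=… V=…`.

2πR = 2π·21.5 = 135.088484
per-turn = √(135.088484² + 20.5²) = √(18248.8985 + 420.25) = √18669.1485 = 136.635093
L = 1.5 × 136.635093 = 204.952639
V = π·2.5² × L = 19.634954 × 204.952639 = 4024.235655

L=204.953 V=4024.236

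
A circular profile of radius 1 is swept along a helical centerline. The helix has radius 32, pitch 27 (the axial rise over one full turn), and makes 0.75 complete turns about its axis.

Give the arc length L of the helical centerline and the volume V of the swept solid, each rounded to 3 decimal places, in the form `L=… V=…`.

2πR = 2π·32 = 201.061930
per-turn = √(201.061930² + 27²) = √(40425.8996 + 729) = √41154.8996 = 202.866704
L = 0.75 × 202.866704 = 152.150028
V = π·1² × L = 3.141593 × 152.150028 = 477.993410

L=152.150 V=477.993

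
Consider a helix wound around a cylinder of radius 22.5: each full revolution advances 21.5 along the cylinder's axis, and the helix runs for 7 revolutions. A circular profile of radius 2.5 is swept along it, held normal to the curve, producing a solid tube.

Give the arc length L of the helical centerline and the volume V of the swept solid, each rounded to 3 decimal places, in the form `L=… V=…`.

2πR = 2π·22.5 = 141.371669
per-turn = √(141.371669² + 21.5²) = √(19985.9489 + 462.25) = √20448.1989 = 142.997199
L = 7 × 142.997199 = 1000.980393
V = π·2.5² × L = 19.634954 × 1000.980393 = 19654.204052

L=1000.980 V=19654.204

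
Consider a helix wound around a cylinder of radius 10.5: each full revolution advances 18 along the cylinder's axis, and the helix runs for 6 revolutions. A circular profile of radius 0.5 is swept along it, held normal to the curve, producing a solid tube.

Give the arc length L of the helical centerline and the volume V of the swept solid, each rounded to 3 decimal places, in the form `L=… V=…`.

L=410.309 V=322.256

2πR = 2π·10.5 = 65.973446
per-turn = √(65.973446² + 18²) = √(4352.4955 + 324) = √4676.4955 = 68.384907
L = 6 × 68.384907 = 410.309444
V = π·0.5² × L = 0.785398 × 410.309444 = 322.256283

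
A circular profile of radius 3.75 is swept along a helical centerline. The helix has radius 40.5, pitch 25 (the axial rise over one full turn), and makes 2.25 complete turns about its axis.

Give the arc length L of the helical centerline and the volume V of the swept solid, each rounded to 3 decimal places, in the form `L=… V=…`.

2πR = 2π·40.5 = 254.469005
per-turn = √(254.469005² + 25²) = √(64754.4745 + 625) = √65379.4745 = 255.694103
L = 2.25 × 255.694103 = 575.311732
V = π·3.75² × L = 44.178647 × 575.311732 = 25416.493767

L=575.312 V=25416.494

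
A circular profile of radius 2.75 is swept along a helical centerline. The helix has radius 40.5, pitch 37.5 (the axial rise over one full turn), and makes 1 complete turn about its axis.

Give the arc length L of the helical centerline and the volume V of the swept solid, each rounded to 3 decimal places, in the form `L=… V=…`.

2πR = 2π·40.5 = 254.469005
per-turn = √(254.469005² + 37.5²) = √(64754.4745 + 1406.25) = √66160.7245 = 257.217271
L = 1 × 257.217271 = 257.217271
V = π·2.75² × L = 23.758294 × 257.217271 = 6111.043659

L=257.217 V=6111.044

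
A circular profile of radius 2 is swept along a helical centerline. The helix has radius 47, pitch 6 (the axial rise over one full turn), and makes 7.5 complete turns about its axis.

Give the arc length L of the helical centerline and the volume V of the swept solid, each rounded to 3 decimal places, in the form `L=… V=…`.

L=2215.280 V=27838.028

2πR = 2π·47 = 295.309709
per-turn = √(295.309709² + 6²) = √(87207.8245 + 36) = √87243.8245 = 295.370656
L = 7.5 × 295.370656 = 2215.279921
V = π·2² × L = 12.566371 × 2215.279921 = 27838.028499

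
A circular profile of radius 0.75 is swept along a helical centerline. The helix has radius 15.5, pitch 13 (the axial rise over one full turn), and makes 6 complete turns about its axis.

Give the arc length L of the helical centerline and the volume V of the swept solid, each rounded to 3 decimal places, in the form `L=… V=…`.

2πR = 2π·15.5 = 97.389372
per-turn = √(97.389372² + 13²) = √(9484.6898 + 169) = √9653.6898 = 98.253192
L = 6 × 98.253192 = 589.519155
V = π·0.75² × L = 1.767146 × 589.519155 = 1041.766338

L=589.519 V=1041.766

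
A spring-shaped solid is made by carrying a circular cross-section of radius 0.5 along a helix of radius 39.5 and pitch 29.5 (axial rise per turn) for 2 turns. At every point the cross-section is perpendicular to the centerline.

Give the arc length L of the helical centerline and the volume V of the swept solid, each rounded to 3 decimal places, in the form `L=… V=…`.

2πR = 2π·39.5 = 248.185820
per-turn = √(248.185820² + 29.5²) = √(61596.2011 + 870.25) = √62466.4511 = 249.932893
L = 2 × 249.932893 = 499.865786
V = π·0.5² × L = 0.785398 × 499.865786 = 392.593670

L=499.866 V=392.594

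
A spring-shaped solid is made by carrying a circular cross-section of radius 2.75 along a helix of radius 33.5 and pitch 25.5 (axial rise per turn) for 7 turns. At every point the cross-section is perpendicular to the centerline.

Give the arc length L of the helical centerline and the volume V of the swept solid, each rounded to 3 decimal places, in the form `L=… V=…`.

L=1484.180 V=35261.586

2πR = 2π·33.5 = 210.486708
per-turn = √(210.486708² + 25.5²) = √(44304.6542 + 650.25) = √44954.9042 = 212.025716
L = 7 × 212.025716 = 1484.180011
V = π·2.75² × L = 23.758294 × 1484.180011 = 35261.585696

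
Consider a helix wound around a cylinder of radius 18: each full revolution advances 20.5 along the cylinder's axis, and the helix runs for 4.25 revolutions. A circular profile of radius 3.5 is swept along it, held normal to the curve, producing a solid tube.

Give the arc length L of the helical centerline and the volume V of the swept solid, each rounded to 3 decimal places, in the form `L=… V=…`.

2πR = 2π·18 = 113.097336
per-turn = √(113.097336² + 20.5²) = √(12791.0073 + 420.25) = √13211.2573 = 114.940234
L = 4.25 × 114.940234 = 488.495993
V = π·3.5² × L = 38.484510 × 488.495993 = 18799.528926

L=488.496 V=18799.529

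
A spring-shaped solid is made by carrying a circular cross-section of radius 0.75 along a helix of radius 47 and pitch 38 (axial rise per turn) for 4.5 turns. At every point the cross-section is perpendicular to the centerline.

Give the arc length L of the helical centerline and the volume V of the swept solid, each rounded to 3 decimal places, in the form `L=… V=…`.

L=1339.851 V=2367.711

2πR = 2π·47 = 295.309709
per-turn = √(295.309709² + 38²) = √(87207.8245 + 1444) = √88651.8245 = 297.744562
L = 4.5 × 297.744562 = 1339.850531
V = π·0.75² × L = 1.767146 × 1339.850531 = 2367.711329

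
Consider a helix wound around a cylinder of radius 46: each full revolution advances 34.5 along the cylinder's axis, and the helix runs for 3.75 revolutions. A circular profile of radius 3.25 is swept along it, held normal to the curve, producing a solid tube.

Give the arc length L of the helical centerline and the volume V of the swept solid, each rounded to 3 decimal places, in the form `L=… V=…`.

L=1091.544 V=36220.772

2πR = 2π·46 = 289.026524
per-turn = √(289.026524² + 34.5²) = √(83536.3317 + 1190.25) = √84726.5817 = 291.078308
L = 3.75 × 291.078308 = 1091.543657
V = π·3.25² × L = 33.183072 × 1091.543657 = 36220.772192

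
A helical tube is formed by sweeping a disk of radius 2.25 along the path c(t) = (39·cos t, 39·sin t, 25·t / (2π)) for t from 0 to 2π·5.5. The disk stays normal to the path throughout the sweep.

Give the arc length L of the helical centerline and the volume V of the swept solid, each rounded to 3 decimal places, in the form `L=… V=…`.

L=1354.739 V=21546.195

2πR = 2π·39 = 245.044227
per-turn = √(245.044227² + 25²) = √(60046.6732 + 625) = √60671.6732 = 246.316206
L = 5.5 × 246.316206 = 1354.739131
V = π·2.25² × L = 15.904313 × 1354.739131 = 21546.194917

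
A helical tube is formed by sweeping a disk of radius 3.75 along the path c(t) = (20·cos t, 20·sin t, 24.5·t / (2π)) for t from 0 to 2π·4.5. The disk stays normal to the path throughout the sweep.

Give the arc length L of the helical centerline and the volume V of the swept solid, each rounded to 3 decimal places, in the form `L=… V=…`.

L=576.134 V=25452.815

2πR = 2π·20 = 125.663706
per-turn = √(125.663706² + 24.5²) = √(15791.3670 + 600.25) = √16391.6170 = 128.029751
L = 4.5 × 128.029751 = 576.133878
V = π·3.75² × L = 44.178647 × 576.133878 = 25452.815032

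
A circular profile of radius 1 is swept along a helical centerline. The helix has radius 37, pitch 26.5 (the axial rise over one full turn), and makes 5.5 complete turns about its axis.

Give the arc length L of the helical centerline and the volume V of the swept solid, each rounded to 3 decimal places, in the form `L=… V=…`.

L=1286.908 V=4042.942

2πR = 2π·37 = 232.477856
per-turn = √(232.477856² + 26.5²) = √(54045.9537 + 702.25) = √54748.2037 = 233.983341
L = 5.5 × 233.983341 = 1286.908374
V = π·1² × L = 3.141593 × 1286.908374 = 4042.941892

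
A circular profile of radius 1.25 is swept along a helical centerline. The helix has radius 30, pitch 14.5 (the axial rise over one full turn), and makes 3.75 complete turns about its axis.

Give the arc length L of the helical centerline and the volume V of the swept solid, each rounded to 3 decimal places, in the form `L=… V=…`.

L=708.947 V=3480.034

2πR = 2π·30 = 188.495559
per-turn = √(188.495559² + 14.5²) = √(35530.5758 + 210.25) = √35740.8258 = 189.052442
L = 3.75 × 189.052442 = 708.946658
V = π·1.25² × L = 4.908739 × 708.946658 = 3480.033768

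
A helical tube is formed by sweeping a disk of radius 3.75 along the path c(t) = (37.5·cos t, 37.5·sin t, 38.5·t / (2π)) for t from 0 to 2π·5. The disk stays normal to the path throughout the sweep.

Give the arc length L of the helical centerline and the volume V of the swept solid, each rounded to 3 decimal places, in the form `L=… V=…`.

2πR = 2π·37.5 = 235.619449
per-turn = √(235.619449² + 38.5²) = √(55516.5248 + 1482.25) = √56998.7748 = 238.744162
L = 5 × 238.744162 = 1193.720809
V = π·3.75² × L = 44.178647 × 1193.720809 = 52736.969851

L=1193.721 V=52736.970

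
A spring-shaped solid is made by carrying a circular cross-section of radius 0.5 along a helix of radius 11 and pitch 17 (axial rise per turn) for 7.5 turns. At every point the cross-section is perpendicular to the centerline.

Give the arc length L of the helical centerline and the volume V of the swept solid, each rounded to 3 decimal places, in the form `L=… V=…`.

2πR = 2π·11 = 69.115038
per-turn = √(69.115038² + 17²) = √(4776.8885 + 289) = √5065.8885 = 71.175056
L = 7.5 × 71.175056 = 533.812916
V = π·0.5² × L = 0.785398 × 533.812916 = 419.255684

L=533.813 V=419.256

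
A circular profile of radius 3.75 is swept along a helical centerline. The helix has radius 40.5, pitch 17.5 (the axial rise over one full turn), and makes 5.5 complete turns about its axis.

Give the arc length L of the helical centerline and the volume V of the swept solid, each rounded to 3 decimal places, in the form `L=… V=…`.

L=1402.885 V=61977.570

2πR = 2π·40.5 = 254.469005
per-turn = √(254.469005² + 17.5²) = √(64754.4745 + 306.25) = √65060.7245 = 255.070038
L = 5.5 × 255.070038 = 1402.885211
V = π·3.75² × L = 44.178647 × 1402.885211 = 61977.570087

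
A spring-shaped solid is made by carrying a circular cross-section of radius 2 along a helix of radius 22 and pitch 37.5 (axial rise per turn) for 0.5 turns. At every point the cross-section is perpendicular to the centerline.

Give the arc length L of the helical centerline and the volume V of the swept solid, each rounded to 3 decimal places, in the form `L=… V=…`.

L=71.613 V=899.918

2πR = 2π·22 = 138.230077
per-turn = √(138.230077² + 37.5²) = √(19107.5541 + 1406.25) = √20513.8041 = 143.226409
L = 0.5 × 143.226409 = 71.613204
V = π·2² × L = 12.566371 × 71.613204 = 899.918066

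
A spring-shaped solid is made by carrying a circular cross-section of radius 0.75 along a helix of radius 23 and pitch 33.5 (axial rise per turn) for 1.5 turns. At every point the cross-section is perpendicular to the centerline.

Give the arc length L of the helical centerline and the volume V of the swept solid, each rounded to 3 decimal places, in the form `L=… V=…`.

L=222.518 V=393.222

2πR = 2π·23 = 144.513262
per-turn = √(144.513262² + 33.5²) = √(20884.0829 + 1122.25) = √22006.3329 = 148.345316
L = 1.5 × 148.345316 = 222.517975
V = π·0.75² × L = 1.767146 × 222.517975 = 393.221719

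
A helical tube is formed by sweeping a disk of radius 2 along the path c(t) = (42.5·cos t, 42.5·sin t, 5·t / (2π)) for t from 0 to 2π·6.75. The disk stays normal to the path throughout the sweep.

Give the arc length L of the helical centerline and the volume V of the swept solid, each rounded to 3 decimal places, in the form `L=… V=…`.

L=1802.805 V=22654.712

2πR = 2π·42.5 = 267.035376
per-turn = √(267.035376² + 5²) = √(71307.8918 + 25) = √71332.8918 = 267.082182
L = 6.75 × 267.082182 = 1802.804727
V = π·2² × L = 12.566371 × 1802.804727 = 22654.712341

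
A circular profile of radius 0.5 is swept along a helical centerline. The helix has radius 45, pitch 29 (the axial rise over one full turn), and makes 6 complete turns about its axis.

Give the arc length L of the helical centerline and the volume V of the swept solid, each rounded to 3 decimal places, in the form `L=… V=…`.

2πR = 2π·45 = 282.743339
per-turn = √(282.743339² + 29²) = √(79943.7956 + 841) = √80784.7956 = 284.226662
L = 6 × 284.226662 = 1705.359975
V = π·0.5² × L = 0.785398 × 1705.359975 = 1339.386592

L=1705.360 V=1339.387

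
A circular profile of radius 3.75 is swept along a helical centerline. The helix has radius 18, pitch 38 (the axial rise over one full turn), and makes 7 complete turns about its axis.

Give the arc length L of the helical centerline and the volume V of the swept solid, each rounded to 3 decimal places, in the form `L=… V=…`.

L=835.174 V=36896.850

2πR = 2π·18 = 113.097336
per-turn = √(113.097336² + 38²) = √(12791.0073 + 1444) = √14235.0073 = 119.310550
L = 7 × 119.310550 = 835.173849
V = π·3.75² × L = 44.178647 × 835.173849 = 36896.850396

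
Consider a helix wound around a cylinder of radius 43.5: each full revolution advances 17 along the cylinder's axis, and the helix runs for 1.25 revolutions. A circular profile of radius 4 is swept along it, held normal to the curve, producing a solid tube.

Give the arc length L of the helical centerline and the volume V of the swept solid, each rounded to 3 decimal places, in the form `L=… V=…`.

2πR = 2π·43.5 = 273.318561
per-turn = √(273.318561² + 17²) = √(74703.0357 + 289) = √74992.0357 = 273.846738
L = 1.25 × 273.846738 = 342.308422
V = π·4² × L = 50.265482 × 342.308422 = 17206.297983

L=342.308 V=17206.298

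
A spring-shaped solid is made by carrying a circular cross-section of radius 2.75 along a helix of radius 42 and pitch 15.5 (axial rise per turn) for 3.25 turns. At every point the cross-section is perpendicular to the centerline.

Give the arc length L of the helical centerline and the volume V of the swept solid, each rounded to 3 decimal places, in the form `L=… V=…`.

L=859.133 V=20411.533

2πR = 2π·42 = 263.893783
per-turn = √(263.893783² + 15.5²) = √(69639.9287 + 240.25) = √69880.1787 = 264.348593
L = 3.25 × 264.348593 = 859.132927
V = π·2.75² × L = 23.758294 × 859.132927 = 20411.533056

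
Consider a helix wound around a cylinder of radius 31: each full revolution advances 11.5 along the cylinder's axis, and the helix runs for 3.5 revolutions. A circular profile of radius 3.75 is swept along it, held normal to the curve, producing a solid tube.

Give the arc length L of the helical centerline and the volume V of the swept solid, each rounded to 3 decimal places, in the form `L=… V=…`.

L=682.913 V=30170.162

2πR = 2π·31 = 194.778745
per-turn = √(194.778745² + 11.5²) = √(37938.7593 + 132.25) = √38071.0093 = 195.117937
L = 3.5 × 195.117937 = 682.912779
V = π·3.75² × L = 44.178647 × 682.912779 = 30170.162398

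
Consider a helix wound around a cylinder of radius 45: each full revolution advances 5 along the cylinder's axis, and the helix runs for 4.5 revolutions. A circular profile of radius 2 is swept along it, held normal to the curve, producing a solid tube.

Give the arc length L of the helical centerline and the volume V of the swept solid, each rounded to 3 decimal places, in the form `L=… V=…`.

L=1272.544 V=15991.259

2πR = 2π·45 = 282.743339
per-turn = √(282.743339² + 5²) = √(79943.7956 + 25) = √79968.7956 = 282.787545
L = 4.5 × 282.787545 = 1272.543953
V = π·2² × L = 12.566371 × 1272.543953 = 15991.258934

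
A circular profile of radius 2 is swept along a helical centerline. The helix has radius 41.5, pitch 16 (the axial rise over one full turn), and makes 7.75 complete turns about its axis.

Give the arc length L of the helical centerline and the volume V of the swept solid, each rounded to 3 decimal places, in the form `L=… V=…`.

L=2024.630 V=25442.254

2πR = 2π·41.5 = 260.752190
per-turn = √(260.752190² + 16²) = √(67991.7047 + 256) = √68247.7047 = 261.242617
L = 7.75 × 261.242617 = 2024.630279
V = π·2² × L = 12.566371 × 2024.630279 = 25442.254437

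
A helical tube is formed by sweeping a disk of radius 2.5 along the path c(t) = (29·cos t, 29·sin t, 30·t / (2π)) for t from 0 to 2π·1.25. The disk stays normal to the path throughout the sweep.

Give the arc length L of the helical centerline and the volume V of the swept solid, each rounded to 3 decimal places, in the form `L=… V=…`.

L=230.832 V=4532.373

2πR = 2π·29 = 182.212374
per-turn = √(182.212374² + 30²) = √(33201.3492 + 900) = √34101.3492 = 184.665506
L = 1.25 × 184.665506 = 230.831883
V = π·2.5² × L = 19.634954 × 230.831883 = 4532.373421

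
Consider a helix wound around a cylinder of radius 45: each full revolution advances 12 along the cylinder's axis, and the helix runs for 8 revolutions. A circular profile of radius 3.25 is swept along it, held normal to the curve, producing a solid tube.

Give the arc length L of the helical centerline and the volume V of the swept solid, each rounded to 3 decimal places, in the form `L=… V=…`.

L=2263.983 V=75125.911

2πR = 2π·45 = 282.743339
per-turn = √(282.743339² + 12²) = √(79943.7956 + 144) = √80087.7956 = 282.997872
L = 8 × 282.997872 = 2263.982977
V = π·3.25² × L = 33.183072 × 2263.982977 = 75125.911056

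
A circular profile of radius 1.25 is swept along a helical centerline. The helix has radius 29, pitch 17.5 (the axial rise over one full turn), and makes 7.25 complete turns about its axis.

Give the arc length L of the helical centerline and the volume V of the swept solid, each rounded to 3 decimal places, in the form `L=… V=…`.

2πR = 2π·29 = 182.212374
per-turn = √(182.212374² + 17.5²) = √(33201.3492 + 306.25) = √33507.5992 = 183.050810
L = 7.25 × 183.050810 = 1327.118376
V = π·1.25² × L = 4.908739 × 1327.118376 = 6514.477093

L=1327.118 V=6514.477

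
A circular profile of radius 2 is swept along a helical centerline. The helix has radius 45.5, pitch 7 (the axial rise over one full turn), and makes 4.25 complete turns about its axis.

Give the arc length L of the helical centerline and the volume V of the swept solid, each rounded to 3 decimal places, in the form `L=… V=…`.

2πR = 2π·45.5 = 285.884931
per-turn = √(285.884931² + 7²) = √(81730.1940 + 49) = √81779.1940 = 285.970617
L = 4.25 × 285.970617 = 1215.375124
V = π·2² × L = 12.566371 × 1215.375124 = 15272.854246

L=1215.375 V=15272.854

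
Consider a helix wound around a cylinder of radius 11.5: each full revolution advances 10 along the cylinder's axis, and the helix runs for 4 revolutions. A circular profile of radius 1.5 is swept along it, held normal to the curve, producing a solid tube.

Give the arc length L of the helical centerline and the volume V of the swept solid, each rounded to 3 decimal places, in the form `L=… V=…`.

2πR = 2π·11.5 = 72.256631
per-turn = √(72.256631² + 10²) = √(5221.0207 + 100) = √5321.0207 = 72.945327
L = 4 × 72.945327 = 291.781308
V = π·1.5² × L = 7.068583 × 291.781308 = 2062.480530

L=291.781 V=2062.481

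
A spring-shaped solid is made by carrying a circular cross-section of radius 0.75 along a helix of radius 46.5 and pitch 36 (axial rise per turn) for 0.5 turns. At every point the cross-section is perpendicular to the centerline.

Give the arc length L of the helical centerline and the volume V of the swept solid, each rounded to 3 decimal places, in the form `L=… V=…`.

2πR = 2π·46.5 = 292.168117
per-turn = √(292.168117² + 36²) = √(85362.2085 + 1296) = √86658.2085 = 294.377663
L = 0.5 × 294.377663 = 147.188831
V = π·0.75² × L = 1.767146 × 147.188831 = 260.104135

L=147.189 V=260.104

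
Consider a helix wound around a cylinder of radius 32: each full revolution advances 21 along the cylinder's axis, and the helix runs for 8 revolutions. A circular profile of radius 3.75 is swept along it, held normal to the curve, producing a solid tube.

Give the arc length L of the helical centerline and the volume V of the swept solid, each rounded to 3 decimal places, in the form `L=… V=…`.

2πR = 2π·32 = 201.061930
per-turn = √(201.061930² + 21²) = √(40425.8996 + 441) = √40866.8996 = 202.155632
L = 8 × 202.155632 = 1617.245058
V = π·3.75² × L = 44.178647 × 1617.245058 = 71447.698010

L=1617.245 V=71447.698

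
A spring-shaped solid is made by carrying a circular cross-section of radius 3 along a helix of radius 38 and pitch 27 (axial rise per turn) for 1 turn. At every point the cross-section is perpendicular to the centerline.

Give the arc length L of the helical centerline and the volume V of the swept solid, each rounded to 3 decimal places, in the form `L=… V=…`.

L=240.283 V=6793.837

2πR = 2π·38 = 238.761042
per-turn = √(238.761042² + 27²) = √(57006.8350 + 729) = √57735.8350 = 240.282823
L = 1 × 240.282823 = 240.282823
V = π·3² × L = 28.274334 × 240.282823 = 6793.836763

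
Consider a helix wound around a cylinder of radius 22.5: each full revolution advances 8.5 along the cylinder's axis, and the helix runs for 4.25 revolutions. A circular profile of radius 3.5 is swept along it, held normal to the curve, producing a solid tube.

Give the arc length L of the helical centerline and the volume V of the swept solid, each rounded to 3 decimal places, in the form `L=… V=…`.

L=601.915 V=23164.389

2πR = 2π·22.5 = 141.371669
per-turn = √(141.371669² + 8.5²) = √(19985.9489 + 72.25) = √20058.1989 = 141.626971
L = 4.25 × 141.626971 = 601.914627
V = π·3.5² × L = 38.484510 × 601.914627 = 23164.389475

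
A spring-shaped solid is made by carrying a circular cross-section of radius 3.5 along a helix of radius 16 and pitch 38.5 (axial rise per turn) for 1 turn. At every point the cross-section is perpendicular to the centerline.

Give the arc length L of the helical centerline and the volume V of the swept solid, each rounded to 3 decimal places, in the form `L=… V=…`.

L=107.651 V=4142.894

2πR = 2π·16 = 100.530965
per-turn = √(100.530965² + 38.5²) = √(10106.4749 + 1482.25) = √11588.7249 = 107.650940
L = 1 × 107.650940 = 107.650940
V = π·3.5² × L = 38.484510 × 107.650940 = 4142.893682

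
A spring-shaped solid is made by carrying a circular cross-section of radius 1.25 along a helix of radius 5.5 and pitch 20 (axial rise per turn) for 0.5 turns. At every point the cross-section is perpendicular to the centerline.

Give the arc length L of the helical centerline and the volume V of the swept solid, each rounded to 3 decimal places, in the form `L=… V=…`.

2πR = 2π·5.5 = 34.557519
per-turn = √(34.557519² + 20²) = √(1194.2221 + 400) = √1594.2221 = 39.927711
L = 0.5 × 39.927711 = 19.963856
V = π·1.25² × L = 4.908739 × 19.963856 = 97.997347

L=19.964 V=97.997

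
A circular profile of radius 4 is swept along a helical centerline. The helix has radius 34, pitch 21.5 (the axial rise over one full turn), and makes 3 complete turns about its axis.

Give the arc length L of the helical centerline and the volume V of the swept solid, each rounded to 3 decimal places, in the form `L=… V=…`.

2πR = 2π·34 = 213.628300
per-turn = √(213.628300² + 21.5²) = √(45637.0508 + 462.25) = √46099.3008 = 214.707477
L = 3 × 214.707477 = 644.122431
V = π·4² × L = 50.265482 × 644.122431 = 32377.124781

L=644.122 V=32377.125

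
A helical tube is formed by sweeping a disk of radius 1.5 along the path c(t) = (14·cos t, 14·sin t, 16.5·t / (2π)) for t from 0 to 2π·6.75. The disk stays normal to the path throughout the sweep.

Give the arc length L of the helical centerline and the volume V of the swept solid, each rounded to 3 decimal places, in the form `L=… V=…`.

2πR = 2π·14 = 87.964594
per-turn = √(87.964594² + 16.5²) = √(7737.7699 + 272.25) = √8010.0199 = 89.498714
L = 6.75 × 89.498714 = 604.116321
V = π·1.5² × L = 7.068583 × 604.116321 = 4270.246642

L=604.116 V=4270.247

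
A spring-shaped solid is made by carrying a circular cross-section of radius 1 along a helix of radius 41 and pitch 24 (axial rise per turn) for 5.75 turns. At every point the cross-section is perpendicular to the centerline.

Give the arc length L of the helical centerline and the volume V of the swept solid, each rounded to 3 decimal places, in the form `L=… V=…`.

L=1487.675 V=4673.670

2πR = 2π·41 = 257.610598
per-turn = √(257.610598² + 24²) = √(66363.2200 + 576) = √66939.2200 = 258.726149
L = 5.75 × 258.726149 = 1487.675355
V = π·1² × L = 3.141593 × 1487.675355 = 4673.669965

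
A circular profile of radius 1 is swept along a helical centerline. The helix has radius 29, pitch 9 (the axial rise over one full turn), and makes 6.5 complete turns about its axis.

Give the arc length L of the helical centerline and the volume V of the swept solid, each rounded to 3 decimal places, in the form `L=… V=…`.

L=1185.824 V=3725.377

2πR = 2π·29 = 182.212374
per-turn = √(182.212374² + 9²) = √(33201.3492 + 81) = √33282.3492 = 182.434507
L = 6.5 × 182.434507 = 1185.824293
V = π·1² × L = 3.141593 × 1185.824293 = 3725.376887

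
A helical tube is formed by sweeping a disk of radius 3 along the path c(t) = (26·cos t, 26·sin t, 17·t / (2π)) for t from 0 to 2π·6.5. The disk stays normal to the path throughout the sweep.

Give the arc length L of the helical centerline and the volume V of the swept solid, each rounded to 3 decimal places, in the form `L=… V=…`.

2πR = 2π·26 = 163.362818
per-turn = √(163.362818² + 17²) = √(26687.4103 + 289) = √26976.4103 = 164.244970
L = 6.5 × 164.244970 = 1067.592308
V = π·3² × L = 28.274334 × 1067.592308 = 30185.461355

L=1067.592 V=30185.461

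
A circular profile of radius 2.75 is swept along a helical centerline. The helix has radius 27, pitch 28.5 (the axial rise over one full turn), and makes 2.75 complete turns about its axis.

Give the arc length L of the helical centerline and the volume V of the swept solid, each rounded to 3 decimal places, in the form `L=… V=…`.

2πR = 2π·27 = 169.646003
per-turn = √(169.646003² + 28.5²) = √(28779.7664 + 812.25) = √29592.0164 = 172.023302
L = 2.75 × 172.023302 = 473.064081
V = π·2.75² × L = 23.758294 × 473.064081 = 11239.195715

L=473.064 V=11239.196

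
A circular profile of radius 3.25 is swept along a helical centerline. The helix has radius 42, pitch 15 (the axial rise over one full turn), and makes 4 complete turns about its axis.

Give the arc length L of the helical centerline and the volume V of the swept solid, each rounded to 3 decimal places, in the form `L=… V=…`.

L=1057.279 V=35083.765

2πR = 2π·42 = 263.893783
per-turn = √(263.893783² + 15²) = √(69639.9287 + 225) = √69864.9287 = 264.319747
L = 4 × 264.319747 = 1057.278988
V = π·3.25² × L = 33.183072 × 1057.278988 = 35083.765210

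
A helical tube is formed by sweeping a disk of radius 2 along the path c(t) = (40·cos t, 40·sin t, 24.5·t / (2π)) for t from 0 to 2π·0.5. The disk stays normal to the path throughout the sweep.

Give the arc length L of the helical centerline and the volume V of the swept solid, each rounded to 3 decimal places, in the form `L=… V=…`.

2πR = 2π·40 = 251.327412
per-turn = √(251.327412² + 24.5²) = √(63165.4682 + 600.25) = √63765.7182 = 252.518748
L = 0.5 × 252.518748 = 126.259374
V = π·2² × L = 12.566371 × 126.259374 = 1586.622088

L=126.259 V=1586.622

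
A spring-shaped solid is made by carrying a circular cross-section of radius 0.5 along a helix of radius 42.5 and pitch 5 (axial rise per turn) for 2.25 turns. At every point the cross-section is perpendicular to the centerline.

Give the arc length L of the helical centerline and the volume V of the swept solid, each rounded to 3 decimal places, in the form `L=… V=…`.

2πR = 2π·42.5 = 267.035376
per-turn = √(267.035376² + 5²) = √(71307.8918 + 25) = √71332.8918 = 267.082182
L = 2.25 × 267.082182 = 600.934909
V = π·0.5² × L = 0.785398 × 600.934909 = 471.973174

L=600.935 V=471.973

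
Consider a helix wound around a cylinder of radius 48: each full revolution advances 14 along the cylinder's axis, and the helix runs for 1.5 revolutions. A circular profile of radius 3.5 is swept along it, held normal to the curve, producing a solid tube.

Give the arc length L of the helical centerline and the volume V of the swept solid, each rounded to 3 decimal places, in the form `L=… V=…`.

2πR = 2π·48 = 301.592895
per-turn = √(301.592895² + 14²) = √(90958.2742 + 196) = √91154.2742 = 301.917661
L = 1.5 × 301.917661 = 452.876492
V = π·3.5² × L = 38.484510 × 452.876492 = 17428.729882

L=452.876 V=17428.730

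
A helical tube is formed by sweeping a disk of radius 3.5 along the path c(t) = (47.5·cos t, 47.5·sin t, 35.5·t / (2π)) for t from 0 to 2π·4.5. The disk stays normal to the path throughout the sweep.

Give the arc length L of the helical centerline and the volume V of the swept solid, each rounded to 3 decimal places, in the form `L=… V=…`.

2πR = 2π·47.5 = 298.451302
per-turn = √(298.451302² + 35.5²) = √(89073.1797 + 1260.25) = √90333.4297 = 300.555202
L = 4.5 × 300.555202 = 1352.498411
V = π·3.5² × L = 38.484510 × 1352.498411 = 52050.238633

L=1352.498 V=52050.239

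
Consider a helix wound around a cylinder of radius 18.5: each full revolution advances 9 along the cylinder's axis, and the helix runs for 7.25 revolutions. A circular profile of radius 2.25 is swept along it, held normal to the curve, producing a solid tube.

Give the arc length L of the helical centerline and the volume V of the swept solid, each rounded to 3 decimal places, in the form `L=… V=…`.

2πR = 2π·18.5 = 116.238928
per-turn = √(116.238928² + 9²) = √(13511.4884 + 81) = √13592.4884 = 116.586828
L = 7.25 × 116.586828 = 845.254502
V = π·2.25² × L = 15.904313 × 845.254502 = 13443.192000

L=845.255 V=13443.192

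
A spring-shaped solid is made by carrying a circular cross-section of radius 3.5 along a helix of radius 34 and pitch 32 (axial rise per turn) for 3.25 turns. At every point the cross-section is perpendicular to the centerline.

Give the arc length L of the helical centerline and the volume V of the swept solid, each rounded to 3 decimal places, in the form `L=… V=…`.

2πR = 2π·34 = 213.628300
per-turn = √(213.628300² + 32²) = √(45637.0508 + 1024) = √46661.0508 = 216.011691
L = 3.25 × 216.011691 = 702.037997
V = π·3.5² × L = 38.484510 × 702.037997 = 27017.588302

L=702.038 V=27017.588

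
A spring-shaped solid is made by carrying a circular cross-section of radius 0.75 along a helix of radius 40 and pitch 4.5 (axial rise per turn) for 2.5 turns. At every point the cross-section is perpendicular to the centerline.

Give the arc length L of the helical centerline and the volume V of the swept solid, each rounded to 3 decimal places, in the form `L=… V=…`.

L=628.419 V=1110.508

2πR = 2π·40 = 251.327412
per-turn = √(251.327412² + 4.5²) = √(63165.4682 + 20.25) = √63185.7182 = 251.367695
L = 2.5 × 251.367695 = 628.419238
V = π·0.75² × L = 1.767146 × 628.419238 = 1110.508459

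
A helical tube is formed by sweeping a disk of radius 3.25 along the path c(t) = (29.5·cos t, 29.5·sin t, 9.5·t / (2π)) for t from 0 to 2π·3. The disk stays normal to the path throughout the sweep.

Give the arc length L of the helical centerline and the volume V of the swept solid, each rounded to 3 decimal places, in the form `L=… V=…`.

L=556.792 V=18476.062

2πR = 2π·29.5 = 185.353967
per-turn = √(185.353967² + 9.5²) = √(34356.0929 + 90.25) = √34446.3429 = 185.597260
L = 3 × 185.597260 = 556.791780
V = π·3.25² × L = 33.183072 × 556.791780 = 18476.061950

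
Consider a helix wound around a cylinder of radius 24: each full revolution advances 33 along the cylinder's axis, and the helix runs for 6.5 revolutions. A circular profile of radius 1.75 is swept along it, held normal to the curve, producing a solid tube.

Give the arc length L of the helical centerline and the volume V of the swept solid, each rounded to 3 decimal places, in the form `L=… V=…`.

2πR = 2π·24 = 150.796447
per-turn = √(150.796447² + 33²) = √(22739.5685 + 1089) = √23828.5685 = 154.365050
L = 6.5 × 154.365050 = 1003.372822
V = π·1.75² × L = 9.621128 × 1003.372822 = 9653.577856

L=1003.373 V=9653.578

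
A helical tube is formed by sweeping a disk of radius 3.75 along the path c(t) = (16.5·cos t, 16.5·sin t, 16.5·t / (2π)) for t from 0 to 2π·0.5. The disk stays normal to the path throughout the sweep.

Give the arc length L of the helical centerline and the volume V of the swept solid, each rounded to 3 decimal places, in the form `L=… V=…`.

2πR = 2π·16.5 = 103.672558
per-turn = √(103.672558² + 16.5²) = √(10747.9992 + 272.25) = √11020.2492 = 104.977375
L = 0.5 × 104.977375 = 52.488687
V = π·3.75² × L = 44.178647 × 52.488687 = 2318.879173

L=52.489 V=2318.879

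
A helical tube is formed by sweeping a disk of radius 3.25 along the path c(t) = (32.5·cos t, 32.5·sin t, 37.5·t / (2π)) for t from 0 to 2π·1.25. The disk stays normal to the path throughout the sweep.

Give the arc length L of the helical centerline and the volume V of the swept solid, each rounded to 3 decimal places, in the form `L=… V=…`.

2πR = 2π·32.5 = 204.203522
per-turn = √(204.203522² + 37.5²) = √(41699.0786 + 1406.25) = √43105.3286 = 207.618228
L = 1.25 × 207.618228 = 259.522785
V = π·3.25² × L = 33.183072 × 259.522785 = 8611.763365

L=259.523 V=8611.763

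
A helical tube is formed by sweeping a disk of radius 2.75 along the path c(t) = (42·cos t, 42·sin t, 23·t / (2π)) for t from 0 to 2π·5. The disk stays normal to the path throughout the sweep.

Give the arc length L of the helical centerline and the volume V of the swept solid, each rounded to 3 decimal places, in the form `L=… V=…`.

2πR = 2π·42 = 263.893783
per-turn = √(263.893783² + 23²) = √(69639.9287 + 529) = √70168.9287 = 264.894184
L = 5 × 264.894184 = 1324.470919
V = π·2.75² × L = 23.758294 × 1324.470919 = 31467.170084

L=1324.471 V=31467.170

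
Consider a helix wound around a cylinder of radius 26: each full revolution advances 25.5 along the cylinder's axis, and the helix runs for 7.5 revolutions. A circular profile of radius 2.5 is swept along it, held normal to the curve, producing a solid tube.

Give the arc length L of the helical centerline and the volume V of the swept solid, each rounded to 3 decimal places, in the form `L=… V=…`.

2πR = 2π·26 = 163.362818
per-turn = √(163.362818² + 25.5²) = √(26687.4103 + 650.25) = √27337.6603 = 165.341042
L = 7.5 × 165.341042 = 1240.057818
V = π·2.5² × L = 19.634954 × 1240.057818 = 24348.478318

L=1240.058 V=24348.478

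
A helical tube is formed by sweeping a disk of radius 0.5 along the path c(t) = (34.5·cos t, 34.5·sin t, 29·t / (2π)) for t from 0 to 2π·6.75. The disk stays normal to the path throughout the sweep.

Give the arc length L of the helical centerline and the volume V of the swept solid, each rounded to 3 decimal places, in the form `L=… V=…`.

L=1476.233 V=1159.430

2πR = 2π·34.5 = 216.769893
per-turn = √(216.769893² + 29²) = √(46989.1866 + 841) = √47830.1866 = 218.701135
L = 6.75 × 218.701135 = 1476.232663
V = π·0.5² × L = 0.785398 × 1476.232663 = 1159.430422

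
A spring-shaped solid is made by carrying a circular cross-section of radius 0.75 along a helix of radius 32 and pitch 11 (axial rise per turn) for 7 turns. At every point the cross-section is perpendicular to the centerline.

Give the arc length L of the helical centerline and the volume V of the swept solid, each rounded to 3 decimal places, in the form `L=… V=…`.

L=1409.538 V=2490.860

2πR = 2π·32 = 201.061930
per-turn = √(201.061930² + 11²) = √(40425.8996 + 121) = √40546.8996 = 201.362607
L = 7 × 201.362607 = 1409.538251
V = π·0.75² × L = 1.767146 × 1409.538251 = 2490.859696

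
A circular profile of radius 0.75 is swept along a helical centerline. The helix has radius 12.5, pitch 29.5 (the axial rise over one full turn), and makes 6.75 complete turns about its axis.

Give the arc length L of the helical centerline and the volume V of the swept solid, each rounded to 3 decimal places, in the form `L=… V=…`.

2πR = 2π·12.5 = 78.539816
per-turn = √(78.539816² + 29.5²) = √(6168.5028 + 870.25) = √7038.7528 = 83.897275
L = 6.75 × 83.897275 = 566.306606
V = π·0.75² × L = 1.767146 × 566.306606 = 1000.746379

L=566.307 V=1000.746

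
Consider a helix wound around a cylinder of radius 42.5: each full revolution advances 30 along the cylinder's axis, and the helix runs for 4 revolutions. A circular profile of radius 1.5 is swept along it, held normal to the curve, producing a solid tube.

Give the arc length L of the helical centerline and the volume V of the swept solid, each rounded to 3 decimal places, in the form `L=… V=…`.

L=1074.861 V=7597.745

2πR = 2π·42.5 = 267.035376
per-turn = √(267.035376² + 30²) = √(71307.8918 + 900) = √72207.8918 = 268.715262
L = 4 × 268.715262 = 1074.861046
V = π·1.5² × L = 7.068583 × 1074.861046 = 7597.745025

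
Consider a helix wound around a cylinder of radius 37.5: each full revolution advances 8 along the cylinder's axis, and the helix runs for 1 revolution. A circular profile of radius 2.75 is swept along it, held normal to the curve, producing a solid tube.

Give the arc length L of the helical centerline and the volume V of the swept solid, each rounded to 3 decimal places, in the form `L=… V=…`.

L=235.755 V=5601.142

2πR = 2π·37.5 = 235.619449
per-turn = √(235.619449² + 8²) = √(55516.5248 + 64) = √55580.5248 = 235.755222
L = 1 × 235.755222 = 235.755222
V = π·2.75² × L = 23.758294 × 235.755222 = 5601.141984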